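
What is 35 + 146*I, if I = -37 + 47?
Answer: 1495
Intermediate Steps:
I = 10
35 + 146*I = 35 + 146*10 = 35 + 1460 = 1495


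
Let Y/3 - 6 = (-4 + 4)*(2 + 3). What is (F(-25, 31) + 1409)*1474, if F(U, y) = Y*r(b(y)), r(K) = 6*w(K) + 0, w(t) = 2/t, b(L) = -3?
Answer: 1970738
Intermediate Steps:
r(K) = 12/K (r(K) = 6*(2/K) + 0 = 12/K + 0 = 12/K)
Y = 18 (Y = 18 + 3*((-4 + 4)*(2 + 3)) = 18 + 3*(0*5) = 18 + 3*0 = 18 + 0 = 18)
F(U, y) = -72 (F(U, y) = 18*(12/(-3)) = 18*(12*(-1/3)) = 18*(-4) = -72)
(F(-25, 31) + 1409)*1474 = (-72 + 1409)*1474 = 1337*1474 = 1970738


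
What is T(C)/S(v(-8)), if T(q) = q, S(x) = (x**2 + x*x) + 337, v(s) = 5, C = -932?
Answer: -932/387 ≈ -2.4083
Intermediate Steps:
S(x) = 337 + 2*x**2 (S(x) = (x**2 + x**2) + 337 = 2*x**2 + 337 = 337 + 2*x**2)
T(C)/S(v(-8)) = -932/(337 + 2*5**2) = -932/(337 + 2*25) = -932/(337 + 50) = -932/387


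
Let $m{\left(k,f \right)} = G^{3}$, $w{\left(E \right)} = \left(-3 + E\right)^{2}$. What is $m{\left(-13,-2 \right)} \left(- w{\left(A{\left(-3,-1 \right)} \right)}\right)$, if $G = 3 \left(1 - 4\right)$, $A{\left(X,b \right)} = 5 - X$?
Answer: $18225$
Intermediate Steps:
$G = -9$ ($G = 3 \left(-3\right) = -9$)
$m{\left(k,f \right)} = -729$ ($m{\left(k,f \right)} = \left(-9\right)^{3} = -729$)
$m{\left(-13,-2 \right)} \left(- w{\left(A{\left(-3,-1 \right)} \right)}\right) = - 729 \left(- \left(-3 + \left(5 - -3\right)\right)^{2}\right) = - 729 \left(- \left(-3 + \left(5 + 3\right)\right)^{2}\right) = - 729 \left(- \left(-3 + 8\right)^{2}\right) = - 729 \left(- 5^{2}\right) = - 729 \left(\left(-1\right) 25\right) = \left(-729\right) \left(-25\right) = 18225$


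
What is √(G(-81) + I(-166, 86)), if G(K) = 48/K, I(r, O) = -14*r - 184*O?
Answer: 2*I*√273387/9 ≈ 116.19*I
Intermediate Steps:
I(r, O) = -184*O - 14*r
√(G(-81) + I(-166, 86)) = √(48/(-81) + (-184*86 - 14*(-166))) = √(48*(-1/81) + (-15824 + 2324)) = √(-16/27 - 13500) = √(-364516/27) = 2*I*√273387/9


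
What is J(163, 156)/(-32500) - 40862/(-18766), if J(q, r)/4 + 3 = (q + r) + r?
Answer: 161573099/76236875 ≈ 2.1194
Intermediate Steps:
J(q, r) = -12 + 4*q + 8*r (J(q, r) = -12 + 4*((q + r) + r) = -12 + 4*(q + 2*r) = -12 + (4*q + 8*r) = -12 + 4*q + 8*r)
J(163, 156)/(-32500) - 40862/(-18766) = (-12 + 4*163 + 8*156)/(-32500) - 40862/(-18766) = (-12 + 652 + 1248)*(-1/32500) - 40862*(-1/18766) = 1888*(-1/32500) + 20431/9383 = -472/8125 + 20431/9383 = 161573099/76236875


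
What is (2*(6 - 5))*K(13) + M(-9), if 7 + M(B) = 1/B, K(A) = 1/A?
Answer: -814/117 ≈ -6.9573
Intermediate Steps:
M(B) = -7 + 1/B
(2*(6 - 5))*K(13) + M(-9) = (2*(6 - 5))/13 + (-7 + 1/(-9)) = (2*1)*(1/13) + (-7 - ⅑) = 2*(1/13) - 64/9 = 2/13 - 64/9 = -814/117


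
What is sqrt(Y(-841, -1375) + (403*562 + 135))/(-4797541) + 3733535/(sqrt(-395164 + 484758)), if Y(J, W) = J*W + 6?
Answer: -sqrt(1383002)/4797541 + 3733535*sqrt(89594)/89594 ≈ 12473.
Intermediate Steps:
Y(J, W) = 6 + J*W
sqrt(Y(-841, -1375) + (403*562 + 135))/(-4797541) + 3733535/(sqrt(-395164 + 484758)) = sqrt((6 - 841*(-1375)) + (403*562 + 135))/(-4797541) + 3733535/(sqrt(-395164 + 484758)) = sqrt((6 + 1156375) + (226486 + 135))*(-1/4797541) + 3733535/(sqrt(89594)) = sqrt(1156381 + 226621)*(-1/4797541) + 3733535*(sqrt(89594)/89594) = sqrt(1383002)*(-1/4797541) + 3733535*sqrt(89594)/89594 = -sqrt(1383002)/4797541 + 3733535*sqrt(89594)/89594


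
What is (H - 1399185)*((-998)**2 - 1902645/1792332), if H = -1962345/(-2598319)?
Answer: -360557014128257168372145/258725016106 ≈ -1.3936e+12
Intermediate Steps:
H = 1962345/2598319 (H = -1962345*(-1/2598319) = 1962345/2598319 ≈ 0.75524)
(H - 1399185)*((-998)**2 - 1902645/1792332) = (1962345/2598319 - 1399185)*((-998)**2 - 1902645/1792332) = -3635527007670*(996004 - 1902645*1/1792332)/2598319 = -3635527007670*(996004 - 211405/199148)/2598319 = -3635527007670/2598319*198351993187/199148 = -360557014128257168372145/258725016106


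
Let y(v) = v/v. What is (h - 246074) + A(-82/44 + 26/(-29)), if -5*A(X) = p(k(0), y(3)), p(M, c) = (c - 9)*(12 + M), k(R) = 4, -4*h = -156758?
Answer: -2068589/10 ≈ -2.0686e+5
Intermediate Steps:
h = 78379/2 (h = -¼*(-156758) = 78379/2 ≈ 39190.)
y(v) = 1
p(M, c) = (-9 + c)*(12 + M)
A(X) = 128/5 (A(X) = -(-108 - 9*4 + 12*1 + 4*1)/5 = -(-108 - 36 + 12 + 4)/5 = -⅕*(-128) = 128/5)
(h - 246074) + A(-82/44 + 26/(-29)) = (78379/2 - 246074) + 128/5 = -413769/2 + 128/5 = -2068589/10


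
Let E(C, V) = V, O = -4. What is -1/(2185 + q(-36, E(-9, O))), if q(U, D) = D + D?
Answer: -1/2177 ≈ -0.00045935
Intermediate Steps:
q(U, D) = 2*D
-1/(2185 + q(-36, E(-9, O))) = -1/(2185 + 2*(-4)) = -1/(2185 - 8) = -1/2177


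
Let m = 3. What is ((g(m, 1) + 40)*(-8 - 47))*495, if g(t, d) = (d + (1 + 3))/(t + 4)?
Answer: -7759125/7 ≈ -1.1084e+6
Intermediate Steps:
g(t, d) = (4 + d)/(4 + t) (g(t, d) = (d + 4)/(4 + t) = (4 + d)/(4 + t))
((g(m, 1) + 40)*(-8 - 47))*495 = (((4 + 1)/(4 + 3) + 40)*(-8 - 47))*495 = ((5/7 + 40)*(-55))*495 = ((285/7)*(-55))*495 = -15675/7*495 = -7759125/7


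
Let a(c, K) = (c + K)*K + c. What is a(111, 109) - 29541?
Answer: -5450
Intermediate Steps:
a(c, K) = c + K*(K + c) (a(c, K) = (K + c)*K + c = K*(K + c) + c = c + K*(K + c))
a(111, 109) - 29541 = (111 + 109**2 + 109*111) - 29541 = (111 + 11881 + 12099) - 29541 = 24091 - 29541 = -5450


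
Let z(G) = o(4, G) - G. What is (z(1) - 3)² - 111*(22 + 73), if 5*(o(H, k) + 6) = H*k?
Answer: -261509/25 ≈ -10460.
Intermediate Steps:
o(H, k) = -6 + H*k/5 (o(H, k) = -6 + (H*k)/5 = -6 + H*k/5)
z(G) = -6 - G/5 (z(G) = (-6 + (⅕)*4*G) - G = (-6 + 4*G/5) - G = -6 - G/5)
(z(1) - 3)² - 111*(22 + 73) = ((-6 - ⅕*1) - 3)² - 111*(22 + 73) = ((-6 - ⅕) - 3)² - 111*95 = (-31/5 - 3)² - 10545 = (-46/5)² - 10545 = 2116/25 - 10545 = -261509/25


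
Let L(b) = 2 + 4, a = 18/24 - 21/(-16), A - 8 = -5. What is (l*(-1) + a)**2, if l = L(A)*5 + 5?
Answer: 277729/256 ≈ 1084.9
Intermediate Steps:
A = 3 (A = 8 - 5 = 3)
a = 33/16 (a = 18*(1/24) - 21*(-1/16) = 3/4 + 21/16 = 33/16 ≈ 2.0625)
L(b) = 6
l = 35 (l = 6*5 + 5 = 30 + 5 = 35)
(l*(-1) + a)**2 = (35*(-1) + 33/16)**2 = (-35 + 33/16)**2 = (-527/16)**2 = 277729/256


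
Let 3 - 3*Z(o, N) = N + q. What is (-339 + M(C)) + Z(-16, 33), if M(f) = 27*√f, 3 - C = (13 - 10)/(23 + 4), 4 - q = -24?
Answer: -1075/3 + 9*√26 ≈ -312.44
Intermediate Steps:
q = 28 (q = 4 - 1*(-24) = 4 + 24 = 28)
C = 26/9 (C = 3 - (13 - 10)/(23 + 4) = 3 - 3/27 = 3 - 1*⅑ = 3 - ⅑ = 26/9 ≈ 2.8889)
Z(o, N) = -25/3 - N/3 (Z(o, N) = 1 - (N + 28)/3 = 1 - (28 + N)/3 = 1 + (-28/3 - N/3) = -25/3 - N/3)
(-339 + M(C)) + Z(-16, 33) = (-339 + 27*√(26/9)) + (-25/3 - ⅓*33) = (-339 + 27*(√26/3)) + (-25/3 - 11) = (-339 + 9*√26) - 58/3 = -1075/3 + 9*√26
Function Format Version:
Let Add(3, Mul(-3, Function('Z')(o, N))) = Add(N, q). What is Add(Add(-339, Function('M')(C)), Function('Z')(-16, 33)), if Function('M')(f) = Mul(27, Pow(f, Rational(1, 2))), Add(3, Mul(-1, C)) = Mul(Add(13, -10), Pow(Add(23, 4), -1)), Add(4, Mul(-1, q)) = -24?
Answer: Add(Rational(-1075, 3), Mul(9, Pow(26, Rational(1, 2)))) ≈ -312.44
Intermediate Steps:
q = 28 (q = Add(4, Mul(-1, -24)) = Add(4, 24) = 28)
C = Rational(26, 9) (C = Add(3, Mul(-1, Mul(Add(13, -10), Pow(Add(23, 4), -1)))) = Add(3, Mul(-1, Mul(3, Pow(27, -1)))) = Add(3, Mul(-1, Mul(3, Rational(1, 27)))) = Add(3, Mul(-1, Rational(1, 9))) = Add(3, Rational(-1, 9)) = Rational(26, 9) ≈ 2.8889)
Function('Z')(o, N) = Add(Rational(-25, 3), Mul(Rational(-1, 3), N)) (Function('Z')(o, N) = Add(1, Mul(Rational(-1, 3), Add(N, 28))) = Add(1, Mul(Rational(-1, 3), Add(28, N))) = Add(1, Add(Rational(-28, 3), Mul(Rational(-1, 3), N))) = Add(Rational(-25, 3), Mul(Rational(-1, 3), N)))
Add(Add(-339, Function('M')(C)), Function('Z')(-16, 33)) = Add(Add(-339, Mul(27, Pow(Rational(26, 9), Rational(1, 2)))), Add(Rational(-25, 3), Mul(Rational(-1, 3), 33))) = Add(Add(-339, Mul(27, Mul(Rational(1, 3), Pow(26, Rational(1, 2))))), Add(Rational(-25, 3), -11)) = Add(Add(-339, Mul(9, Pow(26, Rational(1, 2)))), Rational(-58, 3)) = Add(Rational(-1075, 3), Mul(9, Pow(26, Rational(1, 2))))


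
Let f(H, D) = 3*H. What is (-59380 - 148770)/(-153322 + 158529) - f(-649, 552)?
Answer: 9929879/5207 ≈ 1907.0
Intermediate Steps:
(-59380 - 148770)/(-153322 + 158529) - f(-649, 552) = (-59380 - 148770)/(-153322 + 158529) - 3*(-649) = -208150/5207 - 1*(-1947) = -208150*1/5207 + 1947 = -208150/5207 + 1947 = 9929879/5207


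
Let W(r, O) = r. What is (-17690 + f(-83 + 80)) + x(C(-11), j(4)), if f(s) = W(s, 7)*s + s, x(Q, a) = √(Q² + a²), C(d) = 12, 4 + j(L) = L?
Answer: -17672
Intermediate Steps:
j(L) = -4 + L
f(s) = s + s² (f(s) = s*s + s = s² + s = s + s²)
(-17690 + f(-83 + 80)) + x(C(-11), j(4)) = (-17690 + (-83 + 80)*(1 + (-83 + 80))) + √(12² + (-4 + 4)²) = (-17690 - 3*(1 - 3)) + √(144 + 0²) = (-17690 - 3*(-2)) + √(144 + 0) = (-17690 + 6) + √144 = -17684 + 12 = -17672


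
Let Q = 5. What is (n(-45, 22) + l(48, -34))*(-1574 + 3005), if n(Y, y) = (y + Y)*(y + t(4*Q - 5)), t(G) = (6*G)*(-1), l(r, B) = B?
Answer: 2189430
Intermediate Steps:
t(G) = -6*G
n(Y, y) = (-90 + y)*(Y + y) (n(Y, y) = (y + Y)*(y - 6*(4*5 - 5)) = (Y + y)*(y - 6*(20 - 5)) = (Y + y)*(y - 6*15) = (Y + y)*(y - 90) = (Y + y)*(-90 + y) = (-90 + y)*(Y + y))
(n(-45, 22) + l(48, -34))*(-1574 + 3005) = ((22² - 90*(-45) - 90*22 - 45*22) - 34)*(-1574 + 3005) = ((484 + 4050 - 1980 - 990) - 34)*1431 = (1564 - 34)*1431 = 1530*1431 = 2189430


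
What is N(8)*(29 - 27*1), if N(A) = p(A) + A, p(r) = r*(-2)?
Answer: -16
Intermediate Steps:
p(r) = -2*r
N(A) = -A (N(A) = -2*A + A = -A)
N(8)*(29 - 27*1) = (-1*8)*(29 - 27*1) = -8*(29 - 27) = -8*2 = -16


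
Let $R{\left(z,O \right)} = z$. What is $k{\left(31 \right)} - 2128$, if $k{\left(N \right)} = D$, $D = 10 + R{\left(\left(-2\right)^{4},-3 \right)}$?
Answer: $-2102$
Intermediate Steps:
$D = 26$ ($D = 10 + \left(-2\right)^{4} = 10 + 16 = 26$)
$k{\left(N \right)} = 26$
$k{\left(31 \right)} - 2128 = 26 - 2128 = -2102$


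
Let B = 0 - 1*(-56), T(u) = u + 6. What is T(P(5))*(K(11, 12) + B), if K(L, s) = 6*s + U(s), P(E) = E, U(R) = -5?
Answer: 1353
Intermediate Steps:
T(u) = 6 + u
B = 56 (B = 0 + 56 = 56)
K(L, s) = -5 + 6*s (K(L, s) = 6*s - 5 = -5 + 6*s)
T(P(5))*(K(11, 12) + B) = (6 + 5)*((-5 + 6*12) + 56) = 11*((-5 + 72) + 56) = 11*(67 + 56) = 11*123 = 1353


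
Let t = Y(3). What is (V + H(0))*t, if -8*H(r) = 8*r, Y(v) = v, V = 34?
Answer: 102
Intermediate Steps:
t = 3
H(r) = -r
(V + H(0))*t = (34 - 1*0)*3 = (34 + 0)*3 = 34*3 = 102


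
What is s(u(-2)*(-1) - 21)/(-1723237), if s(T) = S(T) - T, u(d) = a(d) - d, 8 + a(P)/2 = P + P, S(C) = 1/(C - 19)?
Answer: 19/31018266 ≈ 6.1254e-7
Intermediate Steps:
S(C) = 1/(-19 + C)
a(P) = -16 + 4*P (a(P) = -16 + 2*(P + P) = -16 + 2*(2*P) = -16 + 4*P)
u(d) = -16 + 3*d (u(d) = (-16 + 4*d) - d = -16 + 3*d)
s(T) = 1/(-19 + T) - T
s(u(-2)*(-1) - 21)/(-1723237) = ((1 - ((-16 + 3*(-2))*(-1) - 21)*(-19 + ((-16 + 3*(-2))*(-1) - 21)))/(-19 + ((-16 + 3*(-2))*(-1) - 21)))/(-1723237) = ((1 - ((-16 - 6)*(-1) - 21)*(-19 + ((-16 - 6)*(-1) - 21)))/(-19 + ((-16 - 6)*(-1) - 21)))*(-1/1723237) = ((1 - (-22*(-1) - 21)*(-19 + (-22*(-1) - 21)))/(-19 + (-22*(-1) - 21)))*(-1/1723237) = ((1 - (22 - 21)*(-19 + (22 - 21)))/(-19 + (22 - 21)))*(-1/1723237) = ((1 - 1*1*(-19 + 1))/(-19 + 1))*(-1/1723237) = ((1 - 1*1*(-18))/(-18))*(-1/1723237) = -(1 + 18)/18*(-1/1723237) = -1/18*19*(-1/1723237) = -19/18*(-1/1723237) = 19/31018266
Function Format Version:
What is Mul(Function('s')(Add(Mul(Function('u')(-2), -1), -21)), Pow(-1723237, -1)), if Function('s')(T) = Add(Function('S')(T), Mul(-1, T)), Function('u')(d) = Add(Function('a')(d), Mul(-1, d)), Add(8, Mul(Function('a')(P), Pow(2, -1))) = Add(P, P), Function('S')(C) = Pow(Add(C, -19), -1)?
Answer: Rational(19, 31018266) ≈ 6.1254e-7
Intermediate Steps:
Function('S')(C) = Pow(Add(-19, C), -1)
Function('a')(P) = Add(-16, Mul(4, P)) (Function('a')(P) = Add(-16, Mul(2, Add(P, P))) = Add(-16, Mul(2, Mul(2, P))) = Add(-16, Mul(4, P)))
Function('u')(d) = Add(-16, Mul(3, d)) (Function('u')(d) = Add(Add(-16, Mul(4, d)), Mul(-1, d)) = Add(-16, Mul(3, d)))
Function('s')(T) = Add(Pow(Add(-19, T), -1), Mul(-1, T))
Mul(Function('s')(Add(Mul(Function('u')(-2), -1), -21)), Pow(-1723237, -1)) = Mul(Mul(Pow(Add(-19, Add(Mul(Add(-16, Mul(3, -2)), -1), -21)), -1), Add(1, Mul(-1, Add(Mul(Add(-16, Mul(3, -2)), -1), -21), Add(-19, Add(Mul(Add(-16, Mul(3, -2)), -1), -21))))), Pow(-1723237, -1)) = Mul(Mul(Pow(Add(-19, Add(Mul(Add(-16, -6), -1), -21)), -1), Add(1, Mul(-1, Add(Mul(Add(-16, -6), -1), -21), Add(-19, Add(Mul(Add(-16, -6), -1), -21))))), Rational(-1, 1723237)) = Mul(Mul(Pow(Add(-19, Add(Mul(-22, -1), -21)), -1), Add(1, Mul(-1, Add(Mul(-22, -1), -21), Add(-19, Add(Mul(-22, -1), -21))))), Rational(-1, 1723237)) = Mul(Mul(Pow(Add(-19, Add(22, -21)), -1), Add(1, Mul(-1, Add(22, -21), Add(-19, Add(22, -21))))), Rational(-1, 1723237)) = Mul(Mul(Pow(Add(-19, 1), -1), Add(1, Mul(-1, 1, Add(-19, 1)))), Rational(-1, 1723237)) = Mul(Mul(Pow(-18, -1), Add(1, Mul(-1, 1, -18))), Rational(-1, 1723237)) = Mul(Mul(Rational(-1, 18), Add(1, 18)), Rational(-1, 1723237)) = Mul(Mul(Rational(-1, 18), 19), Rational(-1, 1723237)) = Mul(Rational(-19, 18), Rational(-1, 1723237)) = Rational(19, 31018266)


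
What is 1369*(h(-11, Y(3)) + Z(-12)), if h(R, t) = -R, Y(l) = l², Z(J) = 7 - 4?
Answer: 19166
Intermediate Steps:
Z(J) = 3
1369*(h(-11, Y(3)) + Z(-12)) = 1369*(-1*(-11) + 3) = 1369*(11 + 3) = 1369*14 = 19166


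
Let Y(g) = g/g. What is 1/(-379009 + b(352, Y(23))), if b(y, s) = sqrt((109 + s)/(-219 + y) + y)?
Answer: -50408197/19105160289847 - 3*sqrt(693462)/19105160289847 ≈ -2.6386e-6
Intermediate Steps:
Y(g) = 1
b(y, s) = sqrt(y + (109 + s)/(-219 + y)) (b(y, s) = sqrt((109 + s)/(-219 + y) + y) = sqrt(y + (109 + s)/(-219 + y)))
1/(-379009 + b(352, Y(23))) = 1/(-379009 + sqrt((109 + 1 + 352*(-219 + 352))/(-219 + 352))) = 1/(-379009 + sqrt((109 + 1 + 352*133)/133)) = 1/(-379009 + sqrt((109 + 1 + 46816)/133)) = 1/(-379009 + sqrt((1/133)*46926)) = 1/(-379009 + sqrt(46926/133)) = 1/(-379009 + 3*sqrt(693462)/133)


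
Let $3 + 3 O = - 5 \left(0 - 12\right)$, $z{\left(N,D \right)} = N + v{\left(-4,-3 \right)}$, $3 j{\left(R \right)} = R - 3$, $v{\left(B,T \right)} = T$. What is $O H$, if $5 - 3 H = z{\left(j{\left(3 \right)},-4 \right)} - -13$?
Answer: $- \frac{95}{3} \approx -31.667$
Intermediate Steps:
$j{\left(R \right)} = -1 + \frac{R}{3}$ ($j{\left(R \right)} = \frac{R - 3}{3} = \frac{-3 + R}{3} = -1 + \frac{R}{3}$)
$z{\left(N,D \right)} = -3 + N$ ($z{\left(N,D \right)} = N - 3 = -3 + N$)
$O = 19$ ($O = -1 + \frac{\left(-5\right) \left(0 - 12\right)}{3} = -1 + \frac{\left(-5\right) \left(-12\right)}{3} = -1 + \frac{1}{3} \cdot 60 = -1 + 20 = 19$)
$H = - \frac{5}{3}$ ($H = \frac{5}{3} - \frac{\left(-3 + \left(-1 + \frac{1}{3} \cdot 3\right)\right) - -13}{3} = \frac{5}{3} - \frac{\left(-3 + \left(-1 + 1\right)\right) + 13}{3} = \frac{5}{3} - \frac{\left(-3 + 0\right) + 13}{3} = \frac{5}{3} - \frac{-3 + 13}{3} = \frac{5}{3} - \frac{10}{3} = - \frac{5}{3} \approx -1.6667$)
$O H = 19 \left(- \frac{5}{3}\right) = - \frac{95}{3}$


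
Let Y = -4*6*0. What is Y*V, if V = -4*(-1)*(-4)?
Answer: 0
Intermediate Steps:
Y = 0 (Y = -24*0 = 0)
V = -16 (V = 4*(-4) = -16)
Y*V = 0*(-16) = 0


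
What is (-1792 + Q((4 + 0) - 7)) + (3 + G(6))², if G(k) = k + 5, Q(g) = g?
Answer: -1599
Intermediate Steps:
G(k) = 5 + k
(-1792 + Q((4 + 0) - 7)) + (3 + G(6))² = (-1792 + ((4 + 0) - 7)) + (3 + (5 + 6))² = (-1792 + (4 - 7)) + (3 + 11)² = (-1792 - 3) + 14² = -1795 + 196 = -1599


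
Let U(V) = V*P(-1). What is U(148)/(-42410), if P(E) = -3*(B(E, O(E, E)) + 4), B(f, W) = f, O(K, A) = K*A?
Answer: 666/21205 ≈ 0.031408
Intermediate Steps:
O(K, A) = A*K
P(E) = -12 - 3*E (P(E) = -3*(E + 4) = -3*(4 + E) = -12 - 3*E)
U(V) = -9*V (U(V) = V*(-12 - 3*(-1)) = V*(-12 + 3) = V*(-9) = -9*V)
U(148)/(-42410) = -9*148/(-42410) = -1332*(-1/42410) = 666/21205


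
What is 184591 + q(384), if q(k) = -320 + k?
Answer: 184655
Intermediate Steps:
184591 + q(384) = 184591 + (-320 + 384) = 184591 + 64 = 184655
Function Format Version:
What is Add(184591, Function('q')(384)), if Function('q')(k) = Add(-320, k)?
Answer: 184655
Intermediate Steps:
Add(184591, Function('q')(384)) = Add(184591, Add(-320, 384)) = Add(184591, 64) = 184655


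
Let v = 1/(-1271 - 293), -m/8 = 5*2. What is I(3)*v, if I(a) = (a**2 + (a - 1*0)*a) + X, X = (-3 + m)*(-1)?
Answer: -101/1564 ≈ -0.064578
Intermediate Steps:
m = -80 (m = -40*2 = -8*10 = -80)
v = -1/1564 (v = 1/(-1564) = -1/1564 ≈ -0.00063939)
X = 83 (X = (-3 - 80)*(-1) = -83*(-1) = 83)
I(a) = 83 + 2*a**2 (I(a) = (a**2 + (a - 1*0)*a) + 83 = (a**2 + (a + 0)*a) + 83 = (a**2 + a*a) + 83 = (a**2 + a**2) + 83 = 2*a**2 + 83 = 83 + 2*a**2)
I(3)*v = (83 + 2*3**2)*(-1/1564) = (83 + 2*9)*(-1/1564) = (83 + 18)*(-1/1564) = 101*(-1/1564) = -101/1564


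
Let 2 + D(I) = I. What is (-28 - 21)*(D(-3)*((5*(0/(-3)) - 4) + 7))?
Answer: 735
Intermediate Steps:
D(I) = -2 + I
(-28 - 21)*(D(-3)*((5*(0/(-3)) - 4) + 7)) = (-28 - 21)*((-2 - 3)*((5*(0/(-3)) - 4) + 7)) = -(-245)*((5*(0*(-⅓)) - 4) + 7) = -(-245)*((5*0 - 4) + 7) = -(-245)*((0 - 4) + 7) = -(-245)*(-4 + 7) = -(-245)*3 = -49*(-15) = 735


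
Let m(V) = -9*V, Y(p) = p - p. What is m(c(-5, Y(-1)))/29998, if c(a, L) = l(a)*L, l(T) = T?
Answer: 0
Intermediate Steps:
Y(p) = 0
c(a, L) = L*a (c(a, L) = a*L = L*a)
m(c(-5, Y(-1)))/29998 = -0*(-5)/29998 = -9*0*(1/29998) = 0*(1/29998) = 0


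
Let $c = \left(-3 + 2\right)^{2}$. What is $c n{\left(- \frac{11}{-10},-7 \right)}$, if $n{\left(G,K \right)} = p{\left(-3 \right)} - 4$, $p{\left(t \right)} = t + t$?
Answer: $-10$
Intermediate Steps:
$p{\left(t \right)} = 2 t$
$n{\left(G,K \right)} = -10$ ($n{\left(G,K \right)} = 2 \left(-3\right) - 4 = -6 - 4 = -10$)
$c = 1$ ($c = \left(-1\right)^{2} = 1$)
$c n{\left(- \frac{11}{-10},-7 \right)} = 1 \left(-10\right) = -10$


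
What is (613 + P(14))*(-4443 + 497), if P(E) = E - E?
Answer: -2418898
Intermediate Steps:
P(E) = 0
(613 + P(14))*(-4443 + 497) = (613 + 0)*(-4443 + 497) = 613*(-3946) = -2418898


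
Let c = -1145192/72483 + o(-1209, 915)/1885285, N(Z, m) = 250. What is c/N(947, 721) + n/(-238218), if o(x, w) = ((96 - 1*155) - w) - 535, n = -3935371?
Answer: 11160738714940713637/678182390717683125 ≈ 16.457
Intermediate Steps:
o(x, w) = -594 - w (o(x, w) = ((96 - 155) - w) - 535 = (-59 - w) - 535 = -594 - w)
c = -2159122676567/136651112655 (c = -1145192/72483 + (-594 - 1*915)/1885285 = -1145192*1/72483 + (-594 - 915)*(1/1885285) = -1145192/72483 - 1509*1/1885285 = -1145192/72483 - 1509/1885285 = -2159122676567/136651112655 ≈ -15.800)
c/N(947, 721) + n/(-238218) = -2159122676567/136651112655/250 - 3935371/(-238218) = -2159122676567/136651112655*1/250 - 3935371*(-1/238218) = -2159122676567/34162778163750 + 3935371/238218 = 11160738714940713637/678182390717683125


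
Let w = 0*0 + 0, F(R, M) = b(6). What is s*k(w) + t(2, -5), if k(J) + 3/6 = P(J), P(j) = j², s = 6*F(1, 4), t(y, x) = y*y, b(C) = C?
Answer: -14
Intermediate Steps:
F(R, M) = 6
t(y, x) = y²
w = 0 (w = 0 + 0 = 0)
s = 36 (s = 6*6 = 36)
k(J) = -½ + J²
s*k(w) + t(2, -5) = 36*(-½ + 0²) + 2² = 36*(-½ + 0) + 4 = 36*(-½) + 4 = -18 + 4 = -14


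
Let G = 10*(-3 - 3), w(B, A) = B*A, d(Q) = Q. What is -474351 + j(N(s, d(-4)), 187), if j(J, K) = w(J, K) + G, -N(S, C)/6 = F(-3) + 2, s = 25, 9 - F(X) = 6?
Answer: -480021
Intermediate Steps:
F(X) = 3 (F(X) = 9 - 1*6 = 9 - 6 = 3)
w(B, A) = A*B
G = -60 (G = 10*(-6) = -60)
N(S, C) = -30 (N(S, C) = -6*(3 + 2) = -6*5 = -30)
j(J, K) = -60 + J*K (j(J, K) = K*J - 60 = J*K - 60 = -60 + J*K)
-474351 + j(N(s, d(-4)), 187) = -474351 + (-60 - 30*187) = -474351 + (-60 - 5610) = -474351 - 5670 = -480021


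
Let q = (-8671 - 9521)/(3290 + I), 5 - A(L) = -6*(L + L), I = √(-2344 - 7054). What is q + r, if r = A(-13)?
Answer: (-151*√9398 + 514982*I)/(√9398 - 3290*I) ≈ -156.52 + 0.16279*I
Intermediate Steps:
I = I*√9398 (I = √(-9398) = I*√9398 ≈ 96.943*I)
A(L) = 5 + 12*L (A(L) = 5 - (-6)*(L + L) = 5 - (-6)*2*L = 5 - (-12)*L = 5 + 12*L)
q = -18192/(3290 + I*√9398) (q = (-8671 - 9521)/(3290 + I*√9398) = -18192/(3290 + I*√9398) ≈ -5.5247 + 0.16279*I)
r = -151 (r = 5 + 12*(-13) = 5 - 156 = -151)
q + r = (-9975280/1805583 + 3032*I*√9398/1805583) - 151 = -282618313/1805583 + 3032*I*√9398/1805583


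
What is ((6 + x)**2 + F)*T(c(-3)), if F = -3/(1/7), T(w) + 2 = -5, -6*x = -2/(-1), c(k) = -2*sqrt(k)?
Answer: -700/9 ≈ -77.778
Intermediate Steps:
x = -1/3 (x = -(-1)/(3*(-1)) = -(-1)*(-1)/3 = -1/6*2 = -1/3 ≈ -0.33333)
T(w) = -7 (T(w) = -2 - 5 = -7)
F = -21 (F = -3/1/7 = -3*7 = -21)
((6 + x)**2 + F)*T(c(-3)) = ((6 - 1/3)**2 - 21)*(-7) = ((17/3)**2 - 21)*(-7) = (289/9 - 21)*(-7) = (100/9)*(-7) = -700/9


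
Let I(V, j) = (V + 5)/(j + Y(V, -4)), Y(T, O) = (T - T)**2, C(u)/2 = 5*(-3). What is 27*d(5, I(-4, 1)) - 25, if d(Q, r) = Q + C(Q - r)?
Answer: -700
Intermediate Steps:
C(u) = -30 (C(u) = 2*(5*(-3)) = 2*(-15) = -30)
Y(T, O) = 0 (Y(T, O) = 0**2 = 0)
I(V, j) = (5 + V)/j (I(V, j) = (V + 5)/(j + 0) = (5 + V)/j)
d(Q, r) = -30 + Q (d(Q, r) = Q - 30 = -30 + Q)
27*d(5, I(-4, 1)) - 25 = 27*(-30 + 5) - 25 = 27*(-25) - 25 = -675 - 25 = -700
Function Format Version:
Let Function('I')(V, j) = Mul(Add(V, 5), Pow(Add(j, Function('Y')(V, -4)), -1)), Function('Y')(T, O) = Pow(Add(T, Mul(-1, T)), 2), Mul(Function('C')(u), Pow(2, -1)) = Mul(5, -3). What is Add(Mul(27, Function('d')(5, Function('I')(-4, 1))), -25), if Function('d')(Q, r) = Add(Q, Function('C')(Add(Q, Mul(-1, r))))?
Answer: -700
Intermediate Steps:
Function('C')(u) = -30 (Function('C')(u) = Mul(2, Mul(5, -3)) = Mul(2, -15) = -30)
Function('Y')(T, O) = 0 (Function('Y')(T, O) = Pow(0, 2) = 0)
Function('I')(V, j) = Mul(Pow(j, -1), Add(5, V)) (Function('I')(V, j) = Mul(Add(V, 5), Pow(Add(j, 0), -1)) = Mul(Add(5, V), Pow(j, -1)) = Mul(Pow(j, -1), Add(5, V)))
Function('d')(Q, r) = Add(-30, Q) (Function('d')(Q, r) = Add(Q, -30) = Add(-30, Q))
Add(Mul(27, Function('d')(5, Function('I')(-4, 1))), -25) = Add(Mul(27, Add(-30, 5)), -25) = Add(Mul(27, -25), -25) = Add(-675, -25) = -700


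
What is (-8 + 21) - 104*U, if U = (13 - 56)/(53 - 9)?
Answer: 1261/11 ≈ 114.64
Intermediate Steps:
U = -43/44 ≈ -0.97727
(-8 + 21) - 104*U = (-8 + 21) - 104*(-43/44) = 13 + 1118/11 = 1261/11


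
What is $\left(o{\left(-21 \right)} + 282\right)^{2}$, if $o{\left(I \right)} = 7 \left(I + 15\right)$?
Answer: $57600$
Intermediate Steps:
$o{\left(I \right)} = 105 + 7 I$ ($o{\left(I \right)} = 7 \left(15 + I\right) = 105 + 7 I$)
$\left(o{\left(-21 \right)} + 282\right)^{2} = \left(\left(105 + 7 \left(-21\right)\right) + 282\right)^{2} = \left(\left(105 - 147\right) + 282\right)^{2} = \left(-42 + 282\right)^{2} = 240^{2} = 57600$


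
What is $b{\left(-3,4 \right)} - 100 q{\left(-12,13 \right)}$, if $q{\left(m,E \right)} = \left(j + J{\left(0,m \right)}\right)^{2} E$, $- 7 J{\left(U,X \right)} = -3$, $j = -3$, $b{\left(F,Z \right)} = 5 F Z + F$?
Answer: $- \frac{424287}{49} \approx -8658.9$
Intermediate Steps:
$b{\left(F,Z \right)} = F + 5 F Z$ ($b{\left(F,Z \right)} = 5 F Z + F = F + 5 F Z$)
$J{\left(U,X \right)} = \frac{3}{7}$ ($J{\left(U,X \right)} = \left(- \frac{1}{7}\right) \left(-3\right) = \frac{3}{7}$)
$q{\left(m,E \right)} = \frac{324 E}{49}$ ($q{\left(m,E \right)} = \left(-3 + \frac{3}{7}\right)^{2} E = \left(- \frac{18}{7}\right)^{2} E = \frac{324 E}{49}$)
$b{\left(-3,4 \right)} - 100 q{\left(-12,13 \right)} = - 3 \left(1 + 5 \cdot 4\right) - 100 \cdot \frac{324}{49} \cdot 13 = - 3 \left(1 + 20\right) - \frac{421200}{49} = \left(-3\right) 21 - \frac{421200}{49} = -63 - \frac{421200}{49} = - \frac{424287}{49}$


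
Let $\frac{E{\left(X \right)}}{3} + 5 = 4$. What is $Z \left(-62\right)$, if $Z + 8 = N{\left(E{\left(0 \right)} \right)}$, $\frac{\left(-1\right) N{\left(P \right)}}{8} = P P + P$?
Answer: $3472$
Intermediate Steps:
$E{\left(X \right)} = -3$ ($E{\left(X \right)} = -15 + 3 \cdot 4 = -15 + 12 = -3$)
$N{\left(P \right)} = - 8 P - 8 P^{2}$ ($N{\left(P \right)} = - 8 \left(P P + P\right) = - 8 \left(P^{2} + P\right) = - 8 \left(P + P^{2}\right) = - 8 P - 8 P^{2}$)
$Z = -56$ ($Z = -8 - - 24 \left(1 - 3\right) = -8 - \left(-24\right) \left(-2\right) = -8 - 48 = -56$)
$Z \left(-62\right) = \left(-56\right) \left(-62\right) = 3472$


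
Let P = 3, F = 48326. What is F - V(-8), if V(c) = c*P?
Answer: 48350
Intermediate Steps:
V(c) = 3*c (V(c) = c*3 = 3*c)
F - V(-8) = 48326 - 3*(-8) = 48326 - 1*(-24) = 48326 + 24 = 48350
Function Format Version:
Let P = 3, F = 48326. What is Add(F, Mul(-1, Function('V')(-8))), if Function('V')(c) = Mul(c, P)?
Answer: 48350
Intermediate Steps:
Function('V')(c) = Mul(3, c) (Function('V')(c) = Mul(c, 3) = Mul(3, c))
Add(F, Mul(-1, Function('V')(-8))) = Add(48326, Mul(-1, Mul(3, -8))) = Add(48326, Mul(-1, -24)) = Add(48326, 24) = 48350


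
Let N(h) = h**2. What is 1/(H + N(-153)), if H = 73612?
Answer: 1/97021 ≈ 1.0307e-5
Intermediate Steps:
1/(H + N(-153)) = 1/(73612 + (-153)**2) = 1/(73612 + 23409) = 1/97021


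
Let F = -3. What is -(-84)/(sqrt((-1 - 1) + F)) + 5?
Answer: 5 - 84*I*sqrt(5)/5 ≈ 5.0 - 37.566*I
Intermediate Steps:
-(-84)/(sqrt((-1 - 1) + F)) + 5 = -(-84)/(sqrt((-1 - 1) - 3)) + 5 = -(-84)/(sqrt(-2 - 3)) + 5 = -(-84)/(sqrt(-5)) + 5 = -(-84)/(I*sqrt(5)) + 5 = -(-84)*(-I*sqrt(5)/5) + 5 = -84*I*sqrt(5)/5 + 5 = 5 - 84*I*sqrt(5)/5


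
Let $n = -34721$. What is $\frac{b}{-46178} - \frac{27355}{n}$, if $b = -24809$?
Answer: $\frac{2124592479}{1603346338} \approx 1.3251$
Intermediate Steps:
$\frac{b}{-46178} - \frac{27355}{n} = - \frac{24809}{-46178} - \frac{27355}{-34721} = \left(-24809\right) \left(- \frac{1}{46178}\right) - - \frac{27355}{34721} = \frac{24809}{46178} + \frac{27355}{34721} = \frac{2124592479}{1603346338}$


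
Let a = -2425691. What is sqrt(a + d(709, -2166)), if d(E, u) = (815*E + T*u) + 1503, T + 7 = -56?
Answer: I*sqrt(1709895) ≈ 1307.6*I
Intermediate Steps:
T = -63 (T = -7 - 56 = -63)
d(E, u) = 1503 - 63*u + 815*E (d(E, u) = (815*E - 63*u) + 1503 = (-63*u + 815*E) + 1503 = 1503 - 63*u + 815*E)
sqrt(a + d(709, -2166)) = sqrt(-2425691 + (1503 - 63*(-2166) + 815*709)) = sqrt(-2425691 + (1503 + 136458 + 577835)) = sqrt(-2425691 + 715796) = sqrt(-1709895) = I*sqrt(1709895)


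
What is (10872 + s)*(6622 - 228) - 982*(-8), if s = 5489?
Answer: 104620090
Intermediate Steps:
(10872 + s)*(6622 - 228) - 982*(-8) = (10872 + 5489)*(6622 - 228) - 982*(-8) = 16361*6394 - 1*(-7856) = 104612234 + 7856 = 104620090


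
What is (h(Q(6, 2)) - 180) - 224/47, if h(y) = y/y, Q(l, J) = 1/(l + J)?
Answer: -8637/47 ≈ -183.77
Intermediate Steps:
Q(l, J) = 1/(J + l)
h(y) = 1
(h(Q(6, 2)) - 180) - 224/47 = (1 - 180) - 224/47 = -179 - 224*1/47 = -179 - 224/47 = -8637/47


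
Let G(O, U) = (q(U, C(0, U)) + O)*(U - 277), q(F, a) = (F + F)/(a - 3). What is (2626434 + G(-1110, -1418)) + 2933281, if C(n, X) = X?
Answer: 10569088445/1421 ≈ 7.4378e+6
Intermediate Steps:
q(F, a) = 2*F/(-3 + a) (q(F, a) = (2*F)/(-3 + a) = 2*F/(-3 + a))
G(O, U) = (-277 + U)*(O + 2*U/(-3 + U)) (G(O, U) = (2*U/(-3 + U) + O)*(U - 277) = (O + 2*U/(-3 + U))*(-277 + U) = (-277 + U)*(O + 2*U/(-3 + U)))
(2626434 + G(-1110, -1418)) + 2933281 = (2626434 + (-554*(-1418) + 2*(-1418)**2 - 1110*(-277 - 1418)*(-3 - 1418))/(-3 - 1418)) + 2933281 = (2626434 + (785572 + 2*2010724 - 1110*(-1695)*(-1421))/(-1421)) + 2933281 = (2626434 - (785572 + 4021448 - 2673540450)/1421) + 2933281 = (2626434 - 1/1421*(-2668733430)) + 2933281 = (2626434 + 2668733430/1421) + 2933281 = 6400896144/1421 + 2933281 = 10569088445/1421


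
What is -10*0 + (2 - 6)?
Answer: -4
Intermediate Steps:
-10*0 + (2 - 6) = 0 - 4 = -4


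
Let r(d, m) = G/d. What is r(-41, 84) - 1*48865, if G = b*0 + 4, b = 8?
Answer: -2003469/41 ≈ -48865.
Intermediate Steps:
G = 4 (G = 8*0 + 4 = 0 + 4 = 4)
r(d, m) = 4/d
r(-41, 84) - 1*48865 = 4/(-41) - 1*48865 = 4*(-1/41) - 48865 = -4/41 - 48865 = -2003469/41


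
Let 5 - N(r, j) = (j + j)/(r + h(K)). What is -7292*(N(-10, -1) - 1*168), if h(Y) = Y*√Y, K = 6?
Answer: 34432824/29 - 21876*√6/29 ≈ 1.1855e+6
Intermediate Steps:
h(Y) = Y^(3/2)
N(r, j) = 5 - 2*j/(r + 6*√6) (N(r, j) = 5 - (j + j)/(r + 6^(3/2)) = 5 - 2*j/(r + 6*√6))
-7292*(N(-10, -1) - 1*168) = -7292*((-2*(-1) + 5*(-10) + 30*√6)/(-10 + 6*√6) - 1*168) = -7292*((2 - 50 + 30*√6)/(-10 + 6*√6) - 168) = -7292*((-48 + 30*√6)/(-10 + 6*√6) - 168) = -7292*(-168 + (-48 + 30*√6)/(-10 + 6*√6)) = 1225056 - 7292*(-48 + 30*√6)/(-10 + 6*√6)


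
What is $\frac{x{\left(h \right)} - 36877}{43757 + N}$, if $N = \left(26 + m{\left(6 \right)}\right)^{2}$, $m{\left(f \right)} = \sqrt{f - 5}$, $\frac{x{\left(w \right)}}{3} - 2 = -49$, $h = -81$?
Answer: $- \frac{18509}{22243} \approx -0.83213$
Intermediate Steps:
$x{\left(w \right)} = -141$ ($x{\left(w \right)} = 6 + 3 \left(-49\right) = 6 - 147 = -141$)
$m{\left(f \right)} = \sqrt{-5 + f}$
$N = 729$ ($N = \left(26 + \sqrt{-5 + 6}\right)^{2} = \left(26 + \sqrt{1}\right)^{2} = \left(26 + 1\right)^{2} = 27^{2} = 729$)
$\frac{x{\left(h \right)} - 36877}{43757 + N} = \frac{-141 - 36877}{43757 + 729} = - \frac{37018}{44486} = \left(-37018\right) \frac{1}{44486} = - \frac{18509}{22243}$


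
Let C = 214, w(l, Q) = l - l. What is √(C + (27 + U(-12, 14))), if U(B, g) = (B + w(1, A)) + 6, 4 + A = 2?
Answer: √235 ≈ 15.330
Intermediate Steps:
A = -2 (A = -4 + 2 = -2)
w(l, Q) = 0
U(B, g) = 6 + B (U(B, g) = (B + 0) + 6 = B + 6 = 6 + B)
√(C + (27 + U(-12, 14))) = √(214 + (27 + (6 - 12))) = √(214 + (27 - 6)) = √(214 + 21) = √235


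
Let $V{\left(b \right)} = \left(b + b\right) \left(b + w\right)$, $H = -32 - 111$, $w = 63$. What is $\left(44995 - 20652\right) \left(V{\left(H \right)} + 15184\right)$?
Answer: $926591952$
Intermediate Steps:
$H = -143$
$V{\left(b \right)} = 2 b \left(63 + b\right)$ ($V{\left(b \right)} = \left(b + b\right) \left(b + 63\right) = 2 b \left(63 + b\right)$)
$\left(44995 - 20652\right) \left(V{\left(H \right)} + 15184\right) = \left(44995 - 20652\right) \left(2 \left(-143\right) \left(63 - 143\right) + 15184\right) = 24343 \left(2 \left(-143\right) \left(-80\right) + 15184\right) = 24343 \left(22880 + 15184\right) = 24343 \cdot 38064 = 926591952$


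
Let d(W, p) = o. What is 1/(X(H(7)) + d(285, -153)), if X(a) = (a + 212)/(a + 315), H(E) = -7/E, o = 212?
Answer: 314/66779 ≈ 0.0047021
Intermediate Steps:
d(W, p) = 212
X(a) = (212 + a)/(315 + a)
1/(X(H(7)) + d(285, -153)) = 1/((212 - 7/7)/(315 - 7/7) + 212) = 1/((212 - 7*⅐)/(315 - 7*⅐) + 212) = 1/((212 - 1)/(315 - 1) + 212) = 1/(211/314 + 212) = 1/(66779/314) = 314/66779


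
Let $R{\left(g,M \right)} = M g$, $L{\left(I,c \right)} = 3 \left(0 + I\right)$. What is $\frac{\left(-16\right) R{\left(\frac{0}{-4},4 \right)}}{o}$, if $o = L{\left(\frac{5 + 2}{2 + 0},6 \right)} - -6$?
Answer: $0$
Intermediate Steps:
$L{\left(I,c \right)} = 3 I$
$o = \frac{33}{2}$ ($o = 3 \frac{5 + 2}{2 + 0} - -6 = 3 \cdot \frac{7}{2} + 6 = \frac{21}{2} + 6 = \frac{33}{2} \approx 16.5$)
$\frac{\left(-16\right) R{\left(\frac{0}{-4},4 \right)}}{o} = \frac{\left(-16\right) 4 \frac{0}{-4}}{\frac{33}{2}} = - 16 \cdot 4 \cdot 0 \left(- \frac{1}{4}\right) \frac{2}{33} = - 16 \cdot 4 \cdot 0 \cdot \frac{2}{33} = \left(-16\right) 0 \cdot \frac{2}{33} = 0 \cdot \frac{2}{33} = 0$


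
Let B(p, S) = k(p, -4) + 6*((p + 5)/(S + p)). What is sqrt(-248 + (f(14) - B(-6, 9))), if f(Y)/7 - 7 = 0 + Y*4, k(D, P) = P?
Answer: sqrt(199) ≈ 14.107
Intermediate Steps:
f(Y) = 49 + 28*Y (f(Y) = 49 + 7*(0 + Y*4) = 49 + 7*(0 + 4*Y) = 49 + 7*(4*Y) = 49 + 28*Y)
B(p, S) = -4 + 6*(5 + p)/(S + p) (B(p, S) = -4 + 6*((p + 5)/(S + p)) = -4 + 6*((5 + p)/(S + p)) = -4 + 6*(5 + p)/(S + p))
sqrt(-248 + (f(14) - B(-6, 9))) = sqrt(-248 + ((49 + 28*14) - 2*(15 - 6 - 2*9)/(9 - 6))) = sqrt(-248 + ((49 + 392) - 2*(15 - 6 - 18)/3)) = sqrt(-248 + (441 - 2*(-9)/3)) = sqrt(-248 + (441 - 1*(-6))) = sqrt(-248 + (441 + 6)) = sqrt(-248 + 447) = sqrt(199)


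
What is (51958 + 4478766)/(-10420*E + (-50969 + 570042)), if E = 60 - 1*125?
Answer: 4530724/1196373 ≈ 3.7870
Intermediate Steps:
E = -65 (E = 60 - 125 = -65)
(51958 + 4478766)/(-10420*E + (-50969 + 570042)) = (51958 + 4478766)/(-10420*(-65) + (-50969 + 570042)) = 4530724/(677300 + 519073) = 4530724/1196373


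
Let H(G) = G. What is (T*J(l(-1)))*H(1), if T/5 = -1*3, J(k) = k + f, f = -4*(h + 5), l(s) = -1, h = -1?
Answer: 255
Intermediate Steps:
f = -16 (f = -4*(-1 + 5) = -4*4 = -16)
J(k) = -16 + k (J(k) = k - 16 = -16 + k)
T = -15 (T = 5*(-1*3) = 5*(-3) = -15)
(T*J(l(-1)))*H(1) = -15*(-16 - 1)*1 = -15*(-17)*1 = 255*1 = 255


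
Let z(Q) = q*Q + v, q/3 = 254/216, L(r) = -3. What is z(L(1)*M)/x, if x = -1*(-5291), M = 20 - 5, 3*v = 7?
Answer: -1877/63492 ≈ -0.029563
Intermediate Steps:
v = 7/3 (v = (⅓)*7 = 7/3 ≈ 2.3333)
q = 127/36 (q = 3*(254/216) = 3*(254*(1/216)) = 3*(127/108) = 127/36 ≈ 3.5278)
M = 15
z(Q) = 7/3 + 127*Q/36 (z(Q) = 127*Q/36 + 7/3 = 7/3 + 127*Q/36)
x = 5291
z(L(1)*M)/x = (7/3 + 127*(-3*15)/36)/5291 = (7/3 + (127/36)*(-45))*(1/5291) = (7/3 - 635/4)*(1/5291) = -1877/12*1/5291 = -1877/63492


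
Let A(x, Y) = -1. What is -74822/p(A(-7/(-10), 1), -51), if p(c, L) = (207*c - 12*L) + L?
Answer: -37411/177 ≈ -211.36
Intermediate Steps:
p(c, L) = -11*L + 207*c (p(c, L) = (-12*L + 207*c) + L = -11*L + 207*c)
-74822/p(A(-7/(-10), 1), -51) = -74822/(-11*(-51) + 207*(-1)) = -74822/(561 - 207) = -74822/354 = -74822*1/354 = -37411/177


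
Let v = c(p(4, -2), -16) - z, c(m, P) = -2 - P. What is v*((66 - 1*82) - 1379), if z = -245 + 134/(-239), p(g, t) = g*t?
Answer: -86538825/239 ≈ -3.6209e+5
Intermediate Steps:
z = -58689/239 (z = -245 + 134*(-1/239) = -245 - 134/239 = -58689/239 ≈ -245.56)
v = 62035/239 (v = (-2 - 1*(-16)) - 1*(-58689/239) = (-2 + 16) + 58689/239 = 14 + 58689/239 = 62035/239 ≈ 259.56)
v*((66 - 1*82) - 1379) = 62035*((66 - 1*82) - 1379)/239 = 62035*((66 - 82) - 1379)/239 = 62035*(-16 - 1379)/239 = (62035/239)*(-1395) = -86538825/239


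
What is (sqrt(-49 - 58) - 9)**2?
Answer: (9 - I*sqrt(107))**2 ≈ -26.0 - 186.19*I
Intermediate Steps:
(sqrt(-49 - 58) - 9)**2 = (sqrt(-107) - 9)**2 = (I*sqrt(107) - 9)**2 = (-9 + I*sqrt(107))**2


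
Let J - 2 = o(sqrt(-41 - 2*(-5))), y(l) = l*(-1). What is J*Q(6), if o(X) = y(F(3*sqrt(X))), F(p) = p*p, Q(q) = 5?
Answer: 10 - 45*I*sqrt(31) ≈ 10.0 - 250.55*I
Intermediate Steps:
F(p) = p**2
y(l) = -l
o(X) = -9*X (o(X) = -(3*sqrt(X))**2 = -9*X)
J = 2 - 9*I*sqrt(31) (J = 2 - 9*sqrt(-41 - 2*(-5)) = 2 - 9*sqrt(-41 + 10) = 2 - 9*I*sqrt(31) ≈ 2.0 - 50.11*I)
J*Q(6) = (2 - 9*I*sqrt(31))*5 = 10 - 45*I*sqrt(31)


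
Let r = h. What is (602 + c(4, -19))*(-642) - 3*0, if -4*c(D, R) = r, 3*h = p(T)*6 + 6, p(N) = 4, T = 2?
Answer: -384879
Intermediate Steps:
h = 10 (h = (4*6 + 6)/3 = (24 + 6)/3 = (⅓)*30 = 10)
r = 10
c(D, R) = -5/2 (c(D, R) = -¼*10 = -5/2)
(602 + c(4, -19))*(-642) - 3*0 = (602 - 5/2)*(-642) - 3*0 = (1199/2)*(-642) + 0 = -384879 + 0 = -384879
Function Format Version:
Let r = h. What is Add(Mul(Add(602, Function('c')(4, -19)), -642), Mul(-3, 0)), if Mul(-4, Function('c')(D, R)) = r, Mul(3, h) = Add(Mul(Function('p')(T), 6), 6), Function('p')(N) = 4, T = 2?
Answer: -384879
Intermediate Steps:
h = 10 (h = Mul(Rational(1, 3), Add(Mul(4, 6), 6)) = Mul(Rational(1, 3), Add(24, 6)) = Mul(Rational(1, 3), 30) = 10)
r = 10
Function('c')(D, R) = Rational(-5, 2) (Function('c')(D, R) = Mul(Rational(-1, 4), 10) = Rational(-5, 2))
Add(Mul(Add(602, Function('c')(4, -19)), -642), Mul(-3, 0)) = Add(Mul(Add(602, Rational(-5, 2)), -642), Mul(-3, 0)) = Add(Mul(Rational(1199, 2), -642), 0) = Add(-384879, 0) = -384879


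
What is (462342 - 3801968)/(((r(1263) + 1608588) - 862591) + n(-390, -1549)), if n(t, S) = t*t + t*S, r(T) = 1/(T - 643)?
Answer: -2070568120/931368341 ≈ -2.2231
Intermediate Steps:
r(T) = 1/(-643 + T)
n(t, S) = t**2 + S*t
(462342 - 3801968)/(((r(1263) + 1608588) - 862591) + n(-390, -1549)) = (462342 - 3801968)/(((1/(-643 + 1263) + 1608588) - 862591) - 390*(-1549 - 390)) = -3339626/(((1/620 + 1608588) - 862591) - 390*(-1939)) = -3339626/(((1/620 + 1608588) - 862591) + 756210) = -3339626/((997324561/620 - 862591) + 756210) = -3339626/(462518141/620 + 756210) = -3339626/931368341/620 = -3339626*620/931368341 = -2070568120/931368341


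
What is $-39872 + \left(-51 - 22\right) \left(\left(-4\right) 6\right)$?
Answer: $-38120$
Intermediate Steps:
$-39872 + \left(-51 - 22\right) \left(\left(-4\right) 6\right) = -39872 - -1752 = -39872 + 1752 = -38120$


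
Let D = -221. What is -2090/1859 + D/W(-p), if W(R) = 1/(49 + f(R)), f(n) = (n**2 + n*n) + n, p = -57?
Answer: -246652986/169 ≈ -1.4595e+6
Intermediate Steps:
f(n) = n + 2*n**2 (f(n) = (n**2 + n**2) + n = 2*n**2 + n = n + 2*n**2)
W(R) = 1/(49 + R*(1 + 2*R))
-2090/1859 + D/W(-p) = -2090/1859 - 221/(1/(49 + (-1*(-57))*(1 + 2*(-1*(-57))))) = -2090*1/1859 - (10829 + 12597*(1 + 2*57)) = -190/169 - (10829 + 12597*(1 + 114)) = -190/169 - 221/(1/(49 + 57*115)) = -190/169 - 221/(1/(49 + 6555)) = -190/169 - 221/(1/6604) = -190/169 - 221/1/6604 = -190/169 - 221*6604 = -190/169 - 1459484 = -246652986/169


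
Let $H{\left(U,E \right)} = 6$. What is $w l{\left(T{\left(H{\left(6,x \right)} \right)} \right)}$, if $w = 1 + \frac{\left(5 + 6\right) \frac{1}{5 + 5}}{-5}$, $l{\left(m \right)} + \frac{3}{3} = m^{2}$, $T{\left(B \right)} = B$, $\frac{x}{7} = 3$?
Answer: $\frac{273}{10} \approx 27.3$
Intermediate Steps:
$x = 21$ ($x = 7 \cdot 3 = 21$)
$l{\left(m \right)} = -1 + m^{2}$
$w = \frac{39}{50}$ ($w = 1 + \frac{11}{10} \left(- \frac{1}{5}\right) = 1 - \frac{11}{50} = \frac{39}{50} \approx 0.78$)
$w l{\left(T{\left(H{\left(6,x \right)} \right)} \right)} = \frac{39 \left(-1 + 6^{2}\right)}{50} = \frac{39 \left(-1 + 36\right)}{50} = \frac{39}{50} \cdot 35 = \frac{273}{10}$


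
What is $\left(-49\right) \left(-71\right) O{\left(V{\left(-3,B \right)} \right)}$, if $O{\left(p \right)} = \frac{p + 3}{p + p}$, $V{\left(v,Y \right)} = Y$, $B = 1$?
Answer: $6958$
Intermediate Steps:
$O{\left(p \right)} = \frac{3 + p}{2 p}$
$\left(-49\right) \left(-71\right) O{\left(V{\left(-3,B \right)} \right)} = \left(-49\right) \left(-71\right) \frac{3 + 1}{2 \cdot 1} = 3479 \cdot \frac{1}{2} \cdot 1 \cdot 4 = 3479 \cdot 2 = 6958$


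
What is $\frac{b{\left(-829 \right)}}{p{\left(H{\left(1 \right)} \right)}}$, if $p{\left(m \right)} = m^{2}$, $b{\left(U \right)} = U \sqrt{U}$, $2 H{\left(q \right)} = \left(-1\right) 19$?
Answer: $- \frac{3316 i \sqrt{829}}{361} \approx - 264.48 i$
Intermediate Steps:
$H{\left(q \right)} = - \frac{19}{2}$ ($H{\left(q \right)} = \frac{\left(-1\right) 19}{2} = \frac{1}{2} \left(-19\right) = - \frac{19}{2}$)
$b{\left(U \right)} = U^{\frac{3}{2}}$
$\frac{b{\left(-829 \right)}}{p{\left(H{\left(1 \right)} \right)}} = \frac{\left(-829\right)^{\frac{3}{2}}}{\left(- \frac{19}{2}\right)^{2}} = \frac{\left(-829\right) i \sqrt{829}}{\frac{361}{4}} = - 829 i \sqrt{829} \cdot \frac{4}{361} = - \frac{3316 i \sqrt{829}}{361}$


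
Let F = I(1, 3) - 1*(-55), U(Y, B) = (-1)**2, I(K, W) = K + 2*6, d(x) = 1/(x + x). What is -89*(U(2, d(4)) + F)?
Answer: -6141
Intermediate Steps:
d(x) = 1/(2*x)
I(K, W) = 12 + K (I(K, W) = K + 12 = 12 + K)
U(Y, B) = 1
F = 68 (F = (12 + 1) - 1*(-55) = 13 + 55 = 68)
-89*(U(2, d(4)) + F) = -89*(1 + 68) = -89*69 = -6141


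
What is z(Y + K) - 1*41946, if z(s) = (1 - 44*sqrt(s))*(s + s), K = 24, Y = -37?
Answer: -41972 + 1144*I*sqrt(13) ≈ -41972.0 + 4124.8*I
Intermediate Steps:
z(s) = 2*s*(1 - 44*sqrt(s)) (z(s) = (1 - 44*sqrt(s))*(2*s) = 2*s*(1 - 44*sqrt(s)))
z(Y + K) - 1*41946 = (-88*(-37 + 24)**(3/2) + 2*(-37 + 24)) - 1*41946 = (-(-1144)*I*sqrt(13) + 2*(-13)) - 41946 = (-(-1144)*I*sqrt(13) - 26) - 41946 = (1144*I*sqrt(13) - 26) - 41946 = (-26 + 1144*I*sqrt(13)) - 41946 = -41972 + 1144*I*sqrt(13)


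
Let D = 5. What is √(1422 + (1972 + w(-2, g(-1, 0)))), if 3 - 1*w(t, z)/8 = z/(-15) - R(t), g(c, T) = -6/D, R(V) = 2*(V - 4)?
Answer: 3*√9226/5 ≈ 57.631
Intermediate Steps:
R(V) = -8 + 2*V (R(V) = 2*(-4 + V) = -8 + 2*V)
g(c, T) = -6/5
w(t, z) = -40 + 16*t + 8*z/15 (w(t, z) = 24 - 8*(z/(-15) - (-8 + 2*t)) = 24 - 8*(z*(-1/15) + (8 - 2*t)) = 24 - 8*(-z/15 + (8 - 2*t)) = 24 - 8*(8 - 2*t - z/15) = 24 + (-64 + 16*t + 8*z/15) = -40 + 16*t + 8*z/15)
√(1422 + (1972 + w(-2, g(-1, 0)))) = √(1422 + (1972 + (-40 + 16*(-2) + (8/15)*(-6/5)))) = √(1422 + (1972 + (-40 - 32 - 16/25))) = √(1422 + (1972 - 1816/25)) = √(1422 + 47484/25) = √(83034/25) = 3*√9226/5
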